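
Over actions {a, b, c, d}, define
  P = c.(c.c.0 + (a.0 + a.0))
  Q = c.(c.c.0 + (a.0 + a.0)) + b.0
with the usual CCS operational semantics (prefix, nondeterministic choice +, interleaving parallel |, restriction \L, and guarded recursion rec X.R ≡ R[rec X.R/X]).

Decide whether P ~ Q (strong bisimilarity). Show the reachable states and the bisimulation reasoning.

Reachable graph of P (4 states):
  u0 = c.(c.c.0 + (a.0 + a.0)) ⊢ --c--▸ u1
  u1 = c.c.0 + (a.0 + a.0) ⊢ --a--▸ u2, --c--▸ u3
  u2 = 0 ⊢ (no moves)
  u3 = c.0 ⊢ --c--▸ u2
Reachable graph of Q (4 states):
  v0 = c.(c.c.0 + (a.0 + a.0)) + b.0 ⊢ --b--▸ v1, --c--▸ v2
  v1 = 0 ⊢ (no moves)
  v2 = c.c.0 + (a.0 + a.0) ⊢ --a--▸ v1, --c--▸ v3
  v3 = c.0 ⊢ --c--▸ v1
Coarsest stable partition (strong bisimilarity classes):
  B0 = {u0}
  B1 = {u1, v2}
  B2 = {u2, v1}
  B3 = {u3, v3}
  B4 = {v0}
u0 ∈ B0, v0 ∈ B4 → different blocks

NO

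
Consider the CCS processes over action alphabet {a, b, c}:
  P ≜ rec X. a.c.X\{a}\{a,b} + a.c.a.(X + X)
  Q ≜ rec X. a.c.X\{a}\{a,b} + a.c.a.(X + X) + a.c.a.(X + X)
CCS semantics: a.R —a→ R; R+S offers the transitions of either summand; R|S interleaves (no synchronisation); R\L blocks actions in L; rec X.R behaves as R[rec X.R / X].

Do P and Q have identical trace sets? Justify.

YES

P's transition system — 6 states:
  m0 = rec X. a.c.X\{a}\{a,b} + a.c.a.(X + X) ⊢ =a=> m1, =a=> m2
  m1 = c.(rec X. a.c.X\{a}\{a,b} + a.c.a.(X + X))\{a}\{a,b} ⊢ =c=> m3
  m2 = c.a.((rec X. a.c.X\{a}\{a,b} + a.c.a.(X + X)) + (rec X. a.c.X\{a}\{a,b} + a.c.a.(X + X))) ⊢ =c=> m4
  m3 = (rec X. a.c.X\{a}\{a,b} + a.c.a.(X + X))\{a}\{a,b} ⊢ ∅
  m4 = a.((rec X. a.c.X\{a}\{a,b} + a.c.a.(X + X)) + (rec X. a.c.X\{a}\{a,b} + a.c.a.(X + X))) ⊢ =a=> m5
  m5 = (rec X. a.c.X\{a}\{a,b} + a.c.a.(X + X)) + (rec X. a.c.X\{a}\{a,b} + a.c.a.(X + X)) ⊢ =a=> m1, =a=> m2
Q's transition system — 6 states:
  n0 = rec X. a.c.X\{a}\{a,b} + a.c.a.(X + X) + a.c.a.(X + X) ⊢ =a=> n1, =a=> n2
  n1 = c.(rec X. a.c.X\{a}\{a,b} + a.c.a.(X + X) + a.c.a.(X + X))\{a}\{a,b} ⊢ =c=> n3
  n2 = c.a.((rec X. a.c.X\{a}\{a,b} + a.c.a.(X + X) + a.c.a.(X + X)) + (rec X. a.c.X\{a}\{a,b} + a.c.a.(X + X) + a.c.a.(X + X))) ⊢ =c=> n4
  n3 = (rec X. a.c.X\{a}\{a,b} + a.c.a.(X + X) + a.c.a.(X + X))\{a}\{a,b} ⊢ ∅
  n4 = a.((rec X. a.c.X\{a}\{a,b} + a.c.a.(X + X) + a.c.a.(X + X)) + (rec X. a.c.X\{a}\{a,b} + a.c.a.(X + X) + a.c.a.(X + X))) ⊢ =a=> n5
  n5 = (rec X. a.c.X\{a}\{a,b} + a.c.a.(X + X) + a.c.a.(X + X)) + (rec X. a.c.X\{a}\{a,b} + a.c.a.(X + X) + a.c.a.(X + X)) ⊢ =a=> n1, =a=> n2
Partition-refinement fixed point:
  B0 = {m0, m5, n0, n5}
  B1 = {m1, n1}
  B2 = {m3, n3}
  B3 = {m2, n2}
  B4 = {m4, n4}
m0 ∈ B0, n0 ∈ B0 → same block
Bisimilar ⇒ trace-equivalent.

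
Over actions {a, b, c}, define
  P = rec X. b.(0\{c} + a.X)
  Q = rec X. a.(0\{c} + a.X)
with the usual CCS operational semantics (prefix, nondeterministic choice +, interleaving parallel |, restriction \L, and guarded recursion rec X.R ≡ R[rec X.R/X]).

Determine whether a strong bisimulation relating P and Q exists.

not bisimilar

Reachable graph of P (2 states):
  s0 = rec X. b.(0\{c} + a.X) → —b→ s1
  s1 = 0\{c} + a.(rec X. b.(0\{c} + a.X)) → —a→ s0
Reachable graph of Q (2 states):
  t0 = rec X. a.(0\{c} + a.X) → —a→ t1
  t1 = 0\{c} + a.(rec X. a.(0\{c} + a.X)) → —a→ t0
Coarsest stable partition (strong bisimilarity classes):
  B0 = {s0}
  B1 = {s1}
  B2 = {t0, t1}
s0 ∈ B0, t0 ∈ B2 → different blocks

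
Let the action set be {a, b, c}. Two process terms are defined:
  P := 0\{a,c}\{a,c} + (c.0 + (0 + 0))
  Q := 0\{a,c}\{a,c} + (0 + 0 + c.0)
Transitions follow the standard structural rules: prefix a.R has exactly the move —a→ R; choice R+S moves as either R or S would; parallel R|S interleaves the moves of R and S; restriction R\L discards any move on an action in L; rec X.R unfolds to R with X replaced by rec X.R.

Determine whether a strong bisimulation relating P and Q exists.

Reachable graph of P (2 states):
  m0 = 0\{a,c}\{a,c} + (c.0 + (0 + 0)) ⊢ —c→ m1
  m1 = 0 ⊢ stopped
Reachable graph of Q (2 states):
  n0 = 0\{a,c}\{a,c} + (0 + 0 + c.0) ⊢ —c→ n1
  n1 = 0 ⊢ stopped
Coarsest stable partition (strong bisimilarity classes):
  B0 = {m0, n0}
  B1 = {m1, n1}
m0 ∈ B0, n0 ∈ B0 → same block

bisimilar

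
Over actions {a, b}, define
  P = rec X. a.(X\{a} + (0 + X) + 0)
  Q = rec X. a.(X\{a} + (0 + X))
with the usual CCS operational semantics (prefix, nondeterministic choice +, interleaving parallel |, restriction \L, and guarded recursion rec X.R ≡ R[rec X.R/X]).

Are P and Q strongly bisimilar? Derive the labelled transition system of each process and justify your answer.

P ~ Q

P's transition system — 2 states:
  u0 = rec X. a.(X\{a} + (0 + X) + 0) | -a-> u1
  u1 = (rec X. a.(X\{a} + (0 + X) + 0))\{a} + (0 + (rec X. a.(X\{a} + (0 + X) + 0))) + 0 | -a-> u1
Q's transition system — 2 states:
  v0 = rec X. a.(X\{a} + (0 + X)) | -a-> v1
  v1 = (rec X. a.(X\{a} + (0 + X)))\{a} + (0 + (rec X. a.(X\{a} + (0 + X)))) | -a-> v1
Bisimilarity quotient blocks:
  B0 = {u0, u1, v0, v1}
u0 ∈ B0, v0 ∈ B0 → same block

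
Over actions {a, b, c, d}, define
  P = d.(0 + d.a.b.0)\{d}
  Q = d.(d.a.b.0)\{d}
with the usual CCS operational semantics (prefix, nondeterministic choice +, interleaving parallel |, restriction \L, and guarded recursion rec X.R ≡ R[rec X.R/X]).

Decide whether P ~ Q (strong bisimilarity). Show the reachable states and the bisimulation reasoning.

P ~ Q

Reachable graph of P (2 states):
  m0 = d.(0 + d.a.b.0)\{d} has moves =d=> m1
  m1 = (0 + d.a.b.0)\{d} has moves stopped
Reachable graph of Q (2 states):
  n0 = d.(d.a.b.0)\{d} has moves =d=> n1
  n1 = (d.a.b.0)\{d} has moves stopped
Bisimilarity quotient blocks:
  B0 = {m0, n0}
  B1 = {m1, n1}
m0 ∈ B0, n0 ∈ B0 → same block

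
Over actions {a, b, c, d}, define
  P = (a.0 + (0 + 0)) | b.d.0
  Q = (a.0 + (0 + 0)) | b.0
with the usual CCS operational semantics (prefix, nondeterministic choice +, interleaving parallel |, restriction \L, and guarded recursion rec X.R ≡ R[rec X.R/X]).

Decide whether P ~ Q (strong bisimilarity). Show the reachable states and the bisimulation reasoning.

Reachable graph of P (6 states):
  s0 = (a.0 + (0 + 0)) | b.d.0 → =a=> s1, =b=> s2
  s1 = 0 | b.d.0 → =b=> s3
  s2 = (a.0 + (0 + 0)) | d.0 → =a=> s3, =d=> s4
  s3 = 0 | d.0 → =d=> s5
  s4 = (a.0 + (0 + 0)) | 0 → =a=> s5
  s5 = 0 | 0 → ∅
Reachable graph of Q (4 states):
  t0 = (a.0 + (0 + 0)) | b.0 → =a=> t1, =b=> t2
  t1 = 0 | b.0 → =b=> t3
  t2 = (a.0 + (0 + 0)) | 0 → =a=> t3
  t3 = 0 | 0 → ∅
Partition-refinement fixed point:
  B0 = {s0}
  B1 = {s1}
  B2 = {s3}
  B3 = {s5, t3}
  B4 = {s2}
  B5 = {s4, t2}
  B6 = {t0}
  B7 = {t1}
s0 ∈ B0, t0 ∈ B6 → different blocks

NO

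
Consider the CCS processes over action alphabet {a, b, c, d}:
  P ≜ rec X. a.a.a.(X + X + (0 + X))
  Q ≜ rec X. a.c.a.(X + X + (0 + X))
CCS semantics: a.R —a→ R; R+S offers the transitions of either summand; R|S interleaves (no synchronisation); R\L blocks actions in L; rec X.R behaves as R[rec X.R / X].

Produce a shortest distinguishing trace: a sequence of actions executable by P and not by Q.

LTS(P): 4 reachable states
  p0 = rec X. a.a.a.(X + X + (0 + X)) :: ··a··> p1
  p1 = a.a.((rec X. a.a.a.(X + X + (0 + X))) + (rec X. a.a.a.(X + X + (0 + X))) + (0 + (rec X. a.a.a.(X + X + (0 + X))))) :: ··a··> p2
  p2 = a.((rec X. a.a.a.(X + X + (0 + X))) + (rec X. a.a.a.(X + X + (0 + X))) + (0 + (rec X. a.a.a.(X + X + (0 + X))))) :: ··a··> p3
  p3 = (rec X. a.a.a.(X + X + (0 + X))) + (rec X. a.a.a.(X + X + (0 + X))) + (0 + (rec X. a.a.a.(X + X + (0 + X)))) :: ··a··> p1
LTS(Q): 4 reachable states
  q0 = rec X. a.c.a.(X + X + (0 + X)) :: ··a··> q1
  q1 = c.a.((rec X. a.c.a.(X + X + (0 + X))) + (rec X. a.c.a.(X + X + (0 + X))) + (0 + (rec X. a.c.a.(X + X + (0 + X))))) :: ··c··> q2
  q2 = a.((rec X. a.c.a.(X + X + (0 + X))) + (rec X. a.c.a.(X + X + (0 + X))) + (0 + (rec X. a.c.a.(X + X + (0 + X))))) :: ··a··> q3
  q3 = (rec X. a.c.a.(X + X + (0 + X))) + (rec X. a.c.a.(X + X + (0 + X))) + (0 + (rec X. a.c.a.(X + X + (0 + X)))) :: ··a··> q1
Trace ⟨aa⟩ through P, begin at {p0}:
  [1] a ⇒ {p1}
  [2] a ⇒ {p2}
  P completes σ.
Trace ⟨aa⟩ through Q, begin at {q0}:
  [1] a ⇒ {q1}
  [2] a ⇒ ∅ (Q stuck)

aa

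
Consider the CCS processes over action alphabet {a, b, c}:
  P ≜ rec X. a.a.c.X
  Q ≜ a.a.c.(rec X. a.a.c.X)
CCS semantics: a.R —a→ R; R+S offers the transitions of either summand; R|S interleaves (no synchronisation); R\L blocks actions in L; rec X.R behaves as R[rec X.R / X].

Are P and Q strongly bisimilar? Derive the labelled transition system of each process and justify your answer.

bisimilar

P's transition system — 3 states:
  s0 = rec X. a.a.c.X ⊢ ··a··> s1
  s1 = a.c.(rec X. a.a.c.X) ⊢ ··a··> s2
  s2 = c.(rec X. a.a.c.X) ⊢ ··c··> s0
Q's transition system — 4 states:
  t0 = a.a.c.(rec X. a.a.c.X) ⊢ ··a··> t1
  t1 = a.c.(rec X. a.a.c.X) ⊢ ··a··> t2
  t2 = c.(rec X. a.a.c.X) ⊢ ··c··> t3
  t3 = rec X. a.a.c.X ⊢ ··a··> t1
Bisimilarity quotient blocks:
  B0 = {s0, t0, t3}
  B1 = {s1, t1}
  B2 = {s2, t2}
s0 ∈ B0, t0 ∈ B0 → same block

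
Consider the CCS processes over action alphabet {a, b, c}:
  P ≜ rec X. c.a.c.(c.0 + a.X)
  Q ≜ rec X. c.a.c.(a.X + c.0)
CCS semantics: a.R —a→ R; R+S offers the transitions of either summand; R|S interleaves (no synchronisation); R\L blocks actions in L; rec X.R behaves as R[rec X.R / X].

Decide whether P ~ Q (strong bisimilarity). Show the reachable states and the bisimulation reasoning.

Reachable graph of P (5 states):
  u0 = rec X. c.a.c.(c.0 + a.X) :: ··c··> u1
  u1 = a.c.(c.0 + a.(rec X. c.a.c.(c.0 + a.X))) :: ··a··> u2
  u2 = c.(c.0 + a.(rec X. c.a.c.(c.0 + a.X))) :: ··c··> u3
  u3 = c.0 + a.(rec X. c.a.c.(c.0 + a.X)) :: ··a··> u0, ··c··> u4
  u4 = 0 :: ∅
Reachable graph of Q (5 states):
  v0 = rec X. c.a.c.(a.X + c.0) :: ··c··> v1
  v1 = a.c.(a.(rec X. c.a.c.(a.X + c.0)) + c.0) :: ··a··> v2
  v2 = c.(a.(rec X. c.a.c.(a.X + c.0)) + c.0) :: ··c··> v3
  v3 = a.(rec X. c.a.c.(a.X + c.0)) + c.0 :: ··a··> v0, ··c··> v4
  v4 = 0 :: ∅
Partition-refinement fixed point:
  B0 = {u0, v0}
  B1 = {u1, v1}
  B2 = {u2, v2}
  B3 = {u3, v3}
  B4 = {u4, v4}
u0 ∈ B0, v0 ∈ B0 → same block

bisimilar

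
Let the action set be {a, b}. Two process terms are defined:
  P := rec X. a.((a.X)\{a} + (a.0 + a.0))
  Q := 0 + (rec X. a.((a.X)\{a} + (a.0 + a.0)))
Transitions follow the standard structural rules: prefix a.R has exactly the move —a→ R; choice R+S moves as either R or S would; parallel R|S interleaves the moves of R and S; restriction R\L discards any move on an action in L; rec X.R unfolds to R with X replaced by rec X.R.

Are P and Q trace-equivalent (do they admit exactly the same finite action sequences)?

YES

LTS(P): 3 reachable states
  s0 = rec X. a.((a.X)\{a} + (a.0 + a.0)) :: ··a··> s1
  s1 = (a.(rec X. a.((a.X)\{a} + (a.0 + a.0))))\{a} + (a.0 + a.0) :: ··a··> s2
  s2 = 0 :: ·
LTS(Q): 3 reachable states
  t0 = 0 + (rec X. a.((a.X)\{a} + (a.0 + a.0))) :: ··a··> t1
  t1 = (a.(rec X. a.((a.X)\{a} + (a.0 + a.0))))\{a} + (a.0 + a.0) :: ··a··> t2
  t2 = 0 :: ·
Coarsest stable partition (strong bisimilarity classes):
  B0 = {s0, t0}
  B1 = {s1, t1}
  B2 = {s2, t2}
s0 ∈ B0, t0 ∈ B0 → same block
Bisimilar ⇒ trace-equivalent.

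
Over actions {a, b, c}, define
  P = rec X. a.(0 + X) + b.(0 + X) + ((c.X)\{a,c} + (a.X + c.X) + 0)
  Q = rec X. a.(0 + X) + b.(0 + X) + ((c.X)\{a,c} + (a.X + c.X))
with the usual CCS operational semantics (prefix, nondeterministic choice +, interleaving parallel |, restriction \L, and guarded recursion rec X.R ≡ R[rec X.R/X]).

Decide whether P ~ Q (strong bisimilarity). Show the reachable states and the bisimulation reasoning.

bisimilar

P's transition system — 2 states:
  m0 = rec X. a.(0 + X) + b.(0 + X) + ((c.X)\{a,c} + (a.X + c.X) + 0) | --a--▸ m0, --a--▸ m1, --b--▸ m1, --c--▸ m0
  m1 = 0 + (rec X. a.(0 + X) + b.(0 + X) + ((c.X)\{a,c} + (a.X + c.X) + 0)) | --a--▸ m0, --a--▸ m1, --b--▸ m1, --c--▸ m0
Q's transition system — 2 states:
  n0 = rec X. a.(0 + X) + b.(0 + X) + ((c.X)\{a,c} + (a.X + c.X)) | --a--▸ n0, --a--▸ n1, --b--▸ n1, --c--▸ n0
  n1 = 0 + (rec X. a.(0 + X) + b.(0 + X) + ((c.X)\{a,c} + (a.X + c.X))) | --a--▸ n0, --a--▸ n1, --b--▸ n1, --c--▸ n0
Coarsest stable partition (strong bisimilarity classes):
  B0 = {m0, m1, n0, n1}
m0 ∈ B0, n0 ∈ B0 → same block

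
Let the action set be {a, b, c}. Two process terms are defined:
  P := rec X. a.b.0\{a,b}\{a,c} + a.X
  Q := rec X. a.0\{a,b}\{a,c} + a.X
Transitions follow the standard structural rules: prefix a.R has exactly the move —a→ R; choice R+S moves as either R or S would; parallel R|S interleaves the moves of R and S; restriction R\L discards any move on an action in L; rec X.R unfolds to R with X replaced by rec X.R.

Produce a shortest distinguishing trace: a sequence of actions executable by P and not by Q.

ab

Reachable graph of P (3 states):
  m0 = rec X. a.b.0\{a,b}\{a,c} + a.X :: =a=> m0, =a=> m1
  m1 = b.0\{a,b}\{a,c} :: =b=> m2
  m2 = 0\{a,b}\{a,c} :: stopped
Reachable graph of Q (2 states):
  n0 = rec X. a.0\{a,b}\{a,c} + a.X :: =a=> n0, =a=> n1
  n1 = 0\{a,b}\{a,c} :: stopped
Run σ = ⟨ab⟩ on P: start {m0}
  after a @ step 1: {m0, m1}
  after b @ step 2: {m2}
  — P admits the full trace.
Run σ = ⟨ab⟩ on Q: start {n0}
  after a @ step 1: {n0, n1}
  after b @ step 2: ∅  — Q cannot continue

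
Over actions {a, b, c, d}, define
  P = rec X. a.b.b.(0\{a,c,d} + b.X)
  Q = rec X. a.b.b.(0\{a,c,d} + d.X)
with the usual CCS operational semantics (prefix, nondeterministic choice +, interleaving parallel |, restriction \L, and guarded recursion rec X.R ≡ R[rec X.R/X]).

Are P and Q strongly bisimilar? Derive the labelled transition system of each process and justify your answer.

NO

LTS(P): 4 reachable states
  s0 = rec X. a.b.b.(0\{a,c,d} + b.X) ⊢ --a--▸ s1
  s1 = b.b.(0\{a,c,d} + b.(rec X. a.b.b.(0\{a,c,d} + b.X))) ⊢ --b--▸ s2
  s2 = b.(0\{a,c,d} + b.(rec X. a.b.b.(0\{a,c,d} + b.X))) ⊢ --b--▸ s3
  s3 = 0\{a,c,d} + b.(rec X. a.b.b.(0\{a,c,d} + b.X)) ⊢ --b--▸ s0
LTS(Q): 4 reachable states
  t0 = rec X. a.b.b.(0\{a,c,d} + d.X) ⊢ --a--▸ t1
  t1 = b.b.(0\{a,c,d} + d.(rec X. a.b.b.(0\{a,c,d} + d.X))) ⊢ --b--▸ t2
  t2 = b.(0\{a,c,d} + d.(rec X. a.b.b.(0\{a,c,d} + d.X))) ⊢ --b--▸ t3
  t3 = 0\{a,c,d} + d.(rec X. a.b.b.(0\{a,c,d} + d.X)) ⊢ --d--▸ t0
Partition-refinement fixed point:
  B0 = {s0}
  B1 = {s1}
  B2 = {s2}
  B3 = {s3}
  B4 = {t0}
  B5 = {t1}
  B6 = {t2}
  B7 = {t3}
s0 ∈ B0, t0 ∈ B4 → different blocks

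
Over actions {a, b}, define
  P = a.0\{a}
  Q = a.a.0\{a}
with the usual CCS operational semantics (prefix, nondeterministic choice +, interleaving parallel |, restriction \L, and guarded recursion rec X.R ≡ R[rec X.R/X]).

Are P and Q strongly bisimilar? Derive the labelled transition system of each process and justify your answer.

Reachable graph of P (2 states):
  s0 = a.0\{a} ⊢ —a→ s1
  s1 = 0\{a} ⊢ (no moves)
Reachable graph of Q (3 states):
  t0 = a.a.0\{a} ⊢ —a→ t1
  t1 = a.0\{a} ⊢ —a→ t2
  t2 = 0\{a} ⊢ (no moves)
Partition-refinement fixed point:
  B0 = {s0, t1}
  B1 = {s1, t2}
  B2 = {t0}
s0 ∈ B0, t0 ∈ B2 → different blocks

P ≁ Q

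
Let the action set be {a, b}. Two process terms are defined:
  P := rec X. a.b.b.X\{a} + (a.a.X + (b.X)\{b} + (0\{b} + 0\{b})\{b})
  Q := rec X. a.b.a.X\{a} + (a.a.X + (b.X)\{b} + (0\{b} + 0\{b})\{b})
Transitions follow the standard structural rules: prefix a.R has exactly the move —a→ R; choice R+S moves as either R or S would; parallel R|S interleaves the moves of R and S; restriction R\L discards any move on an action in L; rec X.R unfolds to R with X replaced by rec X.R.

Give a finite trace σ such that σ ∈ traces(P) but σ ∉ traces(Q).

LTS(P): 5 reachable states
  u0 = rec X. a.b.b.X\{a} + (a.a.X + (b.X)\{b} + (0\{b} + 0\{b})\{b}) :: -a-> u1, -a-> u2
  u1 = a.(rec X. a.b.b.X\{a} + (a.a.X + (b.X)\{b} + (0\{b} + 0\{b})\{b})) :: -a-> u0
  u2 = b.b.(rec X. a.b.b.X\{a} + (a.a.X + (b.X)\{b} + (0\{b} + 0\{b})\{b}))\{a} :: -b-> u3
  u3 = b.(rec X. a.b.b.X\{a} + (a.a.X + (b.X)\{b} + (0\{b} + 0\{b})\{b}))\{a} :: -b-> u4
  u4 = (rec X. a.b.b.X\{a} + (a.a.X + (b.X)\{b} + (0\{b} + 0\{b})\{b}))\{a} :: deadlocked
LTS(Q): 5 reachable states
  v0 = rec X. a.b.a.X\{a} + (a.a.X + (b.X)\{b} + (0\{b} + 0\{b})\{b}) :: -a-> v1, -a-> v2
  v1 = a.(rec X. a.b.a.X\{a} + (a.a.X + (b.X)\{b} + (0\{b} + 0\{b})\{b})) :: -a-> v0
  v2 = b.a.(rec X. a.b.a.X\{a} + (a.a.X + (b.X)\{b} + (0\{b} + 0\{b})\{b}))\{a} :: -b-> v3
  v3 = a.(rec X. a.b.a.X\{a} + (a.a.X + (b.X)\{b} + (0\{b} + 0\{b})\{b}))\{a} :: -a-> v4
  v4 = (rec X. a.b.a.X\{a} + (a.a.X + (b.X)\{b} + (0\{b} + 0\{b})\{b}))\{a} :: deadlocked
Executing abb from P (initial set {u0}):
  [1] a ⇒ {u1, u2}
  [2] b ⇒ {u3}
  [3] b ⇒ {u4}
  — P admits the full trace.
Executing abb from Q (initial set {v0}):
  [1] a ⇒ {v1, v2}
  [2] b ⇒ {v3}
  [3] b ⇒ ∅ (Q stuck)

abb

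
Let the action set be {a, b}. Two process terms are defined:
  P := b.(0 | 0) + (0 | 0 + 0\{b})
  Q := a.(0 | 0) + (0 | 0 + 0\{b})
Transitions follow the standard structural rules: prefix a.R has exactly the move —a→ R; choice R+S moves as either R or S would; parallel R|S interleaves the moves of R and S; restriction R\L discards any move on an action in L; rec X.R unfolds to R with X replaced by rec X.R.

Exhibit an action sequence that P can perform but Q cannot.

P's transition system — 2 states:
  p0 = b.(0 | 0) + (0 | 0 + 0\{b}) → --b--▸ p1
  p1 = 0 | 0 → deadlocked
Q's transition system — 2 states:
  q0 = a.(0 | 0) + (0 | 0 + 0\{b}) → --a--▸ q1
  q1 = 0 | 0 → deadlocked
Run σ = ⟨b⟩ on P: start {p0}
  after b @ step 1: {p1}
  ✓ P
Run σ = ⟨b⟩ on Q: start {q0}
  after b @ step 1: ∅  — Q cannot continue

b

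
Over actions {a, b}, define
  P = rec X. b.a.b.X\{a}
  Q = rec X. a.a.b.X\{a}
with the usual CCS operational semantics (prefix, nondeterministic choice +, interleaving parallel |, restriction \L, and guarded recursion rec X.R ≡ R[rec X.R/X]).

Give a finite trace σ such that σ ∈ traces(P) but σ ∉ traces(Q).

P's transition system — 5 states:
  u0 = rec X. b.a.b.X\{a} has moves --b--▸ u1
  u1 = a.b.(rec X. b.a.b.X\{a})\{a} has moves --a--▸ u2
  u2 = b.(rec X. b.a.b.X\{a})\{a} has moves --b--▸ u3
  u3 = (rec X. b.a.b.X\{a})\{a} has moves --b--▸ u4
  u4 = (a.b.(rec X. b.a.b.X\{a})\{a})\{a} has moves (no moves)
Q's transition system — 4 states:
  v0 = rec X. a.a.b.X\{a} has moves --a--▸ v1
  v1 = a.b.(rec X. a.a.b.X\{a})\{a} has moves --a--▸ v2
  v2 = b.(rec X. a.a.b.X\{a})\{a} has moves --b--▸ v3
  v3 = (rec X. a.a.b.X\{a})\{a} has moves (no moves)
Run σ = ⟨b⟩ on P: start {u0}
  step 1 (b): {u1}
  — P admits the full trace.
Run σ = ⟨b⟩ on Q: start {v0}
  step 1 (b): ∅  — Q cannot continue

b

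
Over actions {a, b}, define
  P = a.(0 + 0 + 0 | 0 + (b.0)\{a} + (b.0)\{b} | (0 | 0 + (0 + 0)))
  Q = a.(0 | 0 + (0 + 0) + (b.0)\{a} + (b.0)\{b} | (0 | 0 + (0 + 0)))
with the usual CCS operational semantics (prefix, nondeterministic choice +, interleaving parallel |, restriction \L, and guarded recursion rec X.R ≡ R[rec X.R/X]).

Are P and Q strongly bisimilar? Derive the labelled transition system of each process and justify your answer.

LTS(P): 3 reachable states
  s0 = a.(0 + 0 + 0 | 0 + (b.0)\{a} + (b.0)\{b} | (0 | 0 + (0 + 0))) has moves =a=> s1
  s1 = 0 + 0 + 0 | 0 + (b.0)\{a} + (b.0)\{b} | (0 | 0 + (0 + 0)) has moves =b=> s2
  s2 = 0\{a} has moves (no moves)
LTS(Q): 3 reachable states
  t0 = a.(0 | 0 + (0 + 0) + (b.0)\{a} + (b.0)\{b} | (0 | 0 + (0 + 0))) has moves =a=> t1
  t1 = 0 | 0 + (0 + 0) + (b.0)\{a} + (b.0)\{b} | (0 | 0 + (0 + 0)) has moves =b=> t2
  t2 = 0\{a} has moves (no moves)
Coarsest stable partition (strong bisimilarity classes):
  B0 = {s0, t0}
  B1 = {s1, t1}
  B2 = {s2, t2}
s0 ∈ B0, t0 ∈ B0 → same block

bisimilar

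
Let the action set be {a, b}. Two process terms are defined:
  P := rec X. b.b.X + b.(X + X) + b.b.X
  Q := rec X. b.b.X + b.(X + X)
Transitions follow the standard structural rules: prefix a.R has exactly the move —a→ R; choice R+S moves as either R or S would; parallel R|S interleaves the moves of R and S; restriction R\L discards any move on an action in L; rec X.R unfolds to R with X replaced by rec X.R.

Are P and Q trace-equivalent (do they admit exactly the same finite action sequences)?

P's transition system — 3 states:
  m0 = rec X. b.b.X + b.(X + X) + b.b.X ⊢ ··b··> m1, ··b··> m2
  m1 = (rec X. b.b.X + b.(X + X) + b.b.X) + (rec X. b.b.X + b.(X + X) + b.b.X) ⊢ ··b··> m1, ··b··> m2
  m2 = b.(rec X. b.b.X + b.(X + X) + b.b.X) ⊢ ··b··> m0
Q's transition system — 3 states:
  n0 = rec X. b.b.X + b.(X + X) ⊢ ··b··> n1, ··b··> n2
  n1 = (rec X. b.b.X + b.(X + X)) + (rec X. b.b.X + b.(X + X)) ⊢ ··b··> n1, ··b··> n2
  n2 = b.(rec X. b.b.X + b.(X + X)) ⊢ ··b··> n0
Bisimilarity quotient blocks:
  B0 = {m0, m1, m2, n0, n1, n2}
m0 ∈ B0, n0 ∈ B0 → same block
Bisimilar ⇒ trace-equivalent.

trace-equivalent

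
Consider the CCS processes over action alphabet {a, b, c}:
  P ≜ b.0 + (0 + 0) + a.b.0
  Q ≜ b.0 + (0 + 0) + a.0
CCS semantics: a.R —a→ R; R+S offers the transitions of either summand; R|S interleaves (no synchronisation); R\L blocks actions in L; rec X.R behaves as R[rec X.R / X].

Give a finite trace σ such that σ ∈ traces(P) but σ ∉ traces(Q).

Reachable graph of P (3 states):
  s0 = b.0 + (0 + 0) + a.b.0 | --a--▸ s1, --b--▸ s2
  s1 = b.0 | --b--▸ s2
  s2 = 0 | stopped
Reachable graph of Q (2 states):
  t0 = b.0 + (0 + 0) + a.0 | --a--▸ t1, --b--▸ t1
  t1 = 0 | stopped
Trace ⟨ab⟩ through P, begin at {s0}:
  [1] a ⇒ {s1}
  [2] b ⇒ {s2}
  ✓ P
Trace ⟨ab⟩ through Q, begin at {t0}:
  [1] a ⇒ {t1}
  [2] b ⇒ ∅ (Q stuck)

ab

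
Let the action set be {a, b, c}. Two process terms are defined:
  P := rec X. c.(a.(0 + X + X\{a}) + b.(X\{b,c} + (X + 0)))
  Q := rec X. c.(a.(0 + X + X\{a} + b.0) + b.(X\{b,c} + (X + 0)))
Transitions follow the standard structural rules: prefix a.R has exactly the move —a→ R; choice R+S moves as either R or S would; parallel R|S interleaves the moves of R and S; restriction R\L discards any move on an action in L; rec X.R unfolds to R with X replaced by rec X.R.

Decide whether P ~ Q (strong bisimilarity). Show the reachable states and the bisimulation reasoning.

not bisimilar

LTS(P): 6 reachable states
  u0 = rec X. c.(a.(0 + X + X\{a}) + b.(X\{b,c} + (X + 0))) :: --c--▸ u1
  u1 = a.(0 + (rec X. c.(a.(0 + X + X\{a}) + b.(X\{b,c} + (X + 0)))) + (rec X. c.(a.(0 + X + X\{a}) + b.(X\{b,c} + (X + 0))))\{a}) + b.((rec X. c.(a.(0 + X + X\{a}) + b.(X\{b,c} + (X + 0))))\{b,c} + ((rec X. c.(a.(0 + X + X\{a}) + b.(X\{b,c} + (X + 0)))) + 0)) :: --a--▸ u2, --b--▸ u3
  u2 = 0 + (rec X. c.(a.(0 + X + X\{a}) + b.(X\{b,c} + (X + 0)))) + (rec X. c.(a.(0 + X + X\{a}) + b.(X\{b,c} + (X + 0))))\{a} :: --c--▸ u1, --c--▸ u4
  u3 = (rec X. c.(a.(0 + X + X\{a}) + b.(X\{b,c} + (X + 0))))\{b,c} + ((rec X. c.(a.(0 + X + X\{a}) + b.(X\{b,c} + (X + 0)))) + 0) :: --c--▸ u1
  u4 = (a.(0 + (rec X. c.(a.(0 + X + X\{a}) + b.(X\{b,c} + (X + 0)))) + (rec X. c.(a.(0 + X + X\{a}) + b.(X\{b,c} + (X + 0))))\{a}) + b.((rec X. c.(a.(0 + X + X\{a}) + b.(X\{b,c} + (X + 0))))\{b,c} + ((rec X. c.(a.(0 + X + X\{a}) + b.(X\{b,c} + (X + 0)))) + 0)))\{a} :: --b--▸ u5
  u5 = ((rec X. c.(a.(0 + X + X\{a}) + b.(X\{b,c} + (X + 0))))\{b,c} + ((rec X. c.(a.(0 + X + X\{a}) + b.(X\{b,c} + (X + 0)))) + 0))\{a} :: --c--▸ u4
LTS(Q): 7 reachable states
  v0 = rec X. c.(a.(0 + X + X\{a} + b.0) + b.(X\{b,c} + (X + 0))) :: --c--▸ v1
  v1 = a.(0 + (rec X. c.(a.(0 + X + X\{a} + b.0) + b.(X\{b,c} + (X + 0)))) + (rec X. c.(a.(0 + X + X\{a} + b.0) + b.(X\{b,c} + (X + 0))))\{a} + b.0) + b.((rec X. c.(a.(0 + X + X\{a} + b.0) + b.(X\{b,c} + (X + 0))))\{b,c} + ((rec X. c.(a.(0 + X + X\{a} + b.0) + b.(X\{b,c} + (X + 0)))) + 0)) :: --a--▸ v2, --b--▸ v3
  v2 = 0 + (rec X. c.(a.(0 + X + X\{a} + b.0) + b.(X\{b,c} + (X + 0)))) + (rec X. c.(a.(0 + X + X\{a} + b.0) + b.(X\{b,c} + (X + 0))))\{a} + b.0 :: --b--▸ v4, --c--▸ v1, --c--▸ v5
  v3 = (rec X. c.(a.(0 + X + X\{a} + b.0) + b.(X\{b,c} + (X + 0))))\{b,c} + ((rec X. c.(a.(0 + X + X\{a} + b.0) + b.(X\{b,c} + (X + 0)))) + 0) :: --c--▸ v1
  v4 = 0 :: ∅
  v5 = (a.(0 + (rec X. c.(a.(0 + X + X\{a} + b.0) + b.(X\{b,c} + (X + 0)))) + (rec X. c.(a.(0 + X + X\{a} + b.0) + b.(X\{b,c} + (X + 0))))\{a} + b.0) + b.((rec X. c.(a.(0 + X + X\{a} + b.0) + b.(X\{b,c} + (X + 0))))\{b,c} + ((rec X. c.(a.(0 + X + X\{a} + b.0) + b.(X\{b,c} + (X + 0)))) + 0)))\{a} :: --b--▸ v6
  v6 = ((rec X. c.(a.(0 + X + X\{a} + b.0) + b.(X\{b,c} + (X + 0))))\{b,c} + ((rec X. c.(a.(0 + X + X\{a} + b.0) + b.(X\{b,c} + (X + 0)))) + 0))\{a} :: --c--▸ v5
Partition-refinement fixed point:
  B0 = {u0, u3}
  B1 = {u1}
  B2 = {u2}
  B3 = {u4, v5}
  B4 = {u5, v6}
  B5 = {v0, v3}
  B6 = {v1}
  B7 = {v2}
  B8 = {v4}
u0 ∈ B0, v0 ∈ B5 → different blocks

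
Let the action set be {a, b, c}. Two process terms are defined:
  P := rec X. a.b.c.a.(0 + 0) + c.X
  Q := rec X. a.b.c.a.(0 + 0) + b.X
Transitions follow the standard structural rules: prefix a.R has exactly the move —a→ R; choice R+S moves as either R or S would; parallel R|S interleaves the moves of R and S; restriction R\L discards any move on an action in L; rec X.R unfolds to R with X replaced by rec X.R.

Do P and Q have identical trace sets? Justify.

trace-distinct — witness ⟨c⟩

LTS(P): 5 reachable states
  p0 = rec X. a.b.c.a.(0 + 0) + c.X | =a=> p1, =c=> p0
  p1 = b.c.a.(0 + 0) | =b=> p2
  p2 = c.a.(0 + 0) | =c=> p3
  p3 = a.(0 + 0) | =a=> p4
  p4 = 0 + 0 | deadlocked
LTS(Q): 5 reachable states
  q0 = rec X. a.b.c.a.(0 + 0) + b.X | =a=> q1, =b=> q0
  q1 = b.c.a.(0 + 0) | =b=> q2
  q2 = c.a.(0 + 0) | =c=> q3
  q3 = a.(0 + 0) | =a=> q4
  q4 = 0 + 0 | deadlocked
Trace ⟨c⟩ through P, begin at {p0}:
  [1] c ⇒ {p0}
  ✓ P
Trace ⟨c⟩ through Q, begin at {q0}:
  [1] c ⇒ ∅ (Q stuck)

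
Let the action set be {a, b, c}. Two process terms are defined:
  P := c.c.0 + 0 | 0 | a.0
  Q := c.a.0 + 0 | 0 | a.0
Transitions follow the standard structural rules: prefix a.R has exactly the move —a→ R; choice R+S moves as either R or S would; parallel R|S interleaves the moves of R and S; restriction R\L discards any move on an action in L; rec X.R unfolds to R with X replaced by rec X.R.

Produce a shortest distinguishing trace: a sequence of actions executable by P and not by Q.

LTS(P): 4 reachable states
  p0 = c.c.0 + 0 | 0 | a.0 :: ··a··> p1, ··c··> p2
  p1 = 0 | 0 | 0 :: stopped
  p2 = c.0 :: ··c··> p3
  p3 = 0 :: stopped
LTS(Q): 4 reachable states
  q0 = c.a.0 + 0 | 0 | a.0 :: ··a··> q1, ··c··> q2
  q1 = 0 | 0 | 0 :: stopped
  q2 = a.0 :: ··a··> q3
  q3 = 0 :: stopped
Run σ = ⟨cc⟩ on P: start {p0}
  after c @ step 1: {p2}
  after c @ step 2: {p3}
  P completes σ.
Run σ = ⟨cc⟩ on Q: start {q0}
  after c @ step 1: {q2}
  after c @ step 2: ∅ (Q stuck)

cc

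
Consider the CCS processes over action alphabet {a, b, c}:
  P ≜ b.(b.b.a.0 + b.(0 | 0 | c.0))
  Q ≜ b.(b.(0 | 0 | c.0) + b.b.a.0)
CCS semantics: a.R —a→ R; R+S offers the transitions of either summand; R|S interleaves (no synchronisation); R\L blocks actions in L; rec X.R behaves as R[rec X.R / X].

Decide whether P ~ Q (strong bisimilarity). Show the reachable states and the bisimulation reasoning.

bisimilar

P's transition system — 7 states:
  u0 = b.(b.b.a.0 + b.(0 | 0 | c.0)) | --b--▸ u1
  u1 = b.b.a.0 + b.(0 | 0 | c.0) | --b--▸ u2, --b--▸ u3
  u2 = 0 | 0 | c.0 | --c--▸ u4
  u3 = b.a.0 | --b--▸ u5
  u4 = 0 | 0 | 0 | ·
  u5 = a.0 | --a--▸ u6
  u6 = 0 | ·
Q's transition system — 7 states:
  v0 = b.(b.(0 | 0 | c.0) + b.b.a.0) | --b--▸ v1
  v1 = b.(0 | 0 | c.0) + b.b.a.0 | --b--▸ v2, --b--▸ v3
  v2 = 0 | 0 | c.0 | --c--▸ v4
  v3 = b.a.0 | --b--▸ v5
  v4 = 0 | 0 | 0 | ·
  v5 = a.0 | --a--▸ v6
  v6 = 0 | ·
Bisimilarity quotient blocks:
  B0 = {u0, v0}
  B1 = {u1, v1}
  B2 = {u2, v2}
  B3 = {u4, u6, v4, v6}
  B4 = {u3, v3}
  B5 = {u5, v5}
u0 ∈ B0, v0 ∈ B0 → same block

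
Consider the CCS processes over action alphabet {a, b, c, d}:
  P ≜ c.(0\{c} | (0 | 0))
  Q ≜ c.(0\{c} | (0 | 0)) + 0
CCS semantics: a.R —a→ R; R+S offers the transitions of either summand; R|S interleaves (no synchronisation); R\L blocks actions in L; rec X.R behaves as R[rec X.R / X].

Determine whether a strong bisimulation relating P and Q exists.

LTS(P): 2 reachable states
  m0 = c.(0\{c} | (0 | 0)) has moves =c=> m1
  m1 = 0\{c} | (0 | 0) has moves stopped
LTS(Q): 2 reachable states
  n0 = c.(0\{c} | (0 | 0)) + 0 has moves =c=> n1
  n1 = 0\{c} | (0 | 0) has moves stopped
Bisimilarity quotient blocks:
  B0 = {m0, n0}
  B1 = {m1, n1}
m0 ∈ B0, n0 ∈ B0 → same block

YES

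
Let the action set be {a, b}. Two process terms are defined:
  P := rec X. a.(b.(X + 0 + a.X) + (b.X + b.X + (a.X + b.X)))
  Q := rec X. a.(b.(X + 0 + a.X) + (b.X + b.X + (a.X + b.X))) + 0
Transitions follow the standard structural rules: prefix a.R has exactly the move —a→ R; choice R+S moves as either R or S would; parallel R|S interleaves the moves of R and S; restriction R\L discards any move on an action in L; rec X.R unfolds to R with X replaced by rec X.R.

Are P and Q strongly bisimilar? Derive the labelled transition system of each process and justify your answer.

bisimilar

LTS(P): 3 reachable states
  p0 = rec X. a.(b.(X + 0 + a.X) + (b.X + b.X + (a.X + b.X))) ⊢ -a-> p1
  p1 = b.((rec X. a.(b.(X + 0 + a.X) + (b.X + b.X + (a.X + b.X)))) + 0 + a.(rec X. a.(b.(X + 0 + a.X) + (b.X + b.X + (a.X + b.X))))) + (b.(rec X. a.(b.(X + 0 + a.X) + (b.X + b.X + (a.X + b.X)))) + b.(rec X. a.(b.(X + 0 + a.X) + (b.X + b.X + (a.X + b.X)))) + (a.(rec X. a.(b.(X + 0 + a.X) + (b.X + b.X + (a.X + b.X)))) + b.(rec X. a.(b.(X + 0 + a.X) + (b.X + b.X + (a.X + b.X)))))) ⊢ -a-> p0, -b-> p0, -b-> p2
  p2 = (rec X. a.(b.(X + 0 + a.X) + (b.X + b.X + (a.X + b.X)))) + 0 + a.(rec X. a.(b.(X + 0 + a.X) + (b.X + b.X + (a.X + b.X)))) ⊢ -a-> p0, -a-> p1
LTS(Q): 3 reachable states
  q0 = rec X. a.(b.(X + 0 + a.X) + (b.X + b.X + (a.X + b.X))) + 0 ⊢ -a-> q1
  q1 = b.((rec X. a.(b.(X + 0 + a.X) + (b.X + b.X + (a.X + b.X))) + 0) + 0 + a.(rec X. a.(b.(X + 0 + a.X) + (b.X + b.X + (a.X + b.X))) + 0)) + (b.(rec X. a.(b.(X + 0 + a.X) + (b.X + b.X + (a.X + b.X))) + 0) + b.(rec X. a.(b.(X + 0 + a.X) + (b.X + b.X + (a.X + b.X))) + 0) + (a.(rec X. a.(b.(X + 0 + a.X) + (b.X + b.X + (a.X + b.X))) + 0) + b.(rec X. a.(b.(X + 0 + a.X) + (b.X + b.X + (a.X + b.X))) + 0))) ⊢ -a-> q0, -b-> q0, -b-> q2
  q2 = (rec X. a.(b.(X + 0 + a.X) + (b.X + b.X + (a.X + b.X))) + 0) + 0 + a.(rec X. a.(b.(X + 0 + a.X) + (b.X + b.X + (a.X + b.X))) + 0) ⊢ -a-> q0, -a-> q1
Partition-refinement fixed point:
  B0 = {p0, q0}
  B1 = {p1, q1}
  B2 = {p2, q2}
p0 ∈ B0, q0 ∈ B0 → same block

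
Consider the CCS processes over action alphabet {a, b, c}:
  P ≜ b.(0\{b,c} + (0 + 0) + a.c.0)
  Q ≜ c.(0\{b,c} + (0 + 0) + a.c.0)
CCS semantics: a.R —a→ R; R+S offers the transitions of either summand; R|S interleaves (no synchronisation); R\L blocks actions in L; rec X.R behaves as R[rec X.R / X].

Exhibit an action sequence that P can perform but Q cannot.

b

Reachable graph of P (4 states):
  p0 = b.(0\{b,c} + (0 + 0) + a.c.0) | --b--▸ p1
  p1 = 0\{b,c} + (0 + 0) + a.c.0 | --a--▸ p2
  p2 = c.0 | --c--▸ p3
  p3 = 0 | (no moves)
Reachable graph of Q (4 states):
  q0 = c.(0\{b,c} + (0 + 0) + a.c.0) | --c--▸ q1
  q1 = 0\{b,c} + (0 + 0) + a.c.0 | --a--▸ q2
  q2 = c.0 | --c--▸ q3
  q3 = 0 | (no moves)
Trace ⟨b⟩ through P, begin at {p0}:
  [1] b ⇒ {p1}
  — P admits the full trace.
Trace ⟨b⟩ through Q, begin at {q0}:
  [1] b ⇒ no successor for Q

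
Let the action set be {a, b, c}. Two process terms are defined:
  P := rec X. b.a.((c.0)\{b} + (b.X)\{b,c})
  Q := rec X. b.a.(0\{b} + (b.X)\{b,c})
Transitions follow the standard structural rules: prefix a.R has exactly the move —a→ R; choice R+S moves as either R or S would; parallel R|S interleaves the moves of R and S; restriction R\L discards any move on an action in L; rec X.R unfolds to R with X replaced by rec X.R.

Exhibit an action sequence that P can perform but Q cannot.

Reachable graph of P (4 states):
  p0 = rec X. b.a.((c.0)\{b} + (b.X)\{b,c}) | —b→ p1
  p1 = a.((c.0)\{b} + (b.(rec X. b.a.((c.0)\{b} + (b.X)\{b,c})))\{b,c}) | —a→ p2
  p2 = (c.0)\{b} + (b.(rec X. b.a.((c.0)\{b} + (b.X)\{b,c})))\{b,c} | —c→ p3
  p3 = 0\{b} | ·
Reachable graph of Q (3 states):
  q0 = rec X. b.a.(0\{b} + (b.X)\{b,c}) | —b→ q1
  q1 = a.(0\{b} + (b.(rec X. b.a.(0\{b} + (b.X)\{b,c})))\{b,c}) | —a→ q2
  q2 = 0\{b} + (b.(rec X. b.a.(0\{b} + (b.X)\{b,c})))\{b,c} | ·
Executing bac from P (initial set {p0}):
  [1] b ⇒ {p1}
  [2] a ⇒ {p2}
  [3] c ⇒ {p3}
  — P admits the full trace.
Executing bac from Q (initial set {q0}):
  [1] b ⇒ {q1}
  [2] a ⇒ {q2}
  [3] c ⇒ ∅  — Q cannot continue

bac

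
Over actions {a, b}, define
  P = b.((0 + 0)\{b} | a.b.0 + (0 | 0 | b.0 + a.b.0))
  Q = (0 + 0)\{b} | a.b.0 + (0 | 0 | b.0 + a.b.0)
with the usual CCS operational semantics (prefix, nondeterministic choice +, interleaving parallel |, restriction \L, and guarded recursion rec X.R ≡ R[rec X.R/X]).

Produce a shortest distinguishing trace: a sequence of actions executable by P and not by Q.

Reachable graph of P (7 states):
  s0 = b.((0 + 0)\{b} | a.b.0 + (0 | 0 | b.0 + a.b.0)) | --b--▸ s1
  s1 = (0 + 0)\{b} | a.b.0 + (0 | 0 | b.0 + a.b.0) | --a--▸ s2, --a--▸ s3, --b--▸ s4
  s2 = (0 + 0)\{b} | b.0 | --b--▸ s5
  s3 = b.0 | --b--▸ s6
  s4 = 0 | 0 | 0 | ∅
  s5 = (0 + 0)\{b} | 0 | ∅
  s6 = 0 | ∅
Reachable graph of Q (6 states):
  t0 = (0 + 0)\{b} | a.b.0 + (0 | 0 | b.0 + a.b.0) | --a--▸ t1, --a--▸ t2, --b--▸ t3
  t1 = (0 + 0)\{b} | b.0 | --b--▸ t4
  t2 = b.0 | --b--▸ t5
  t3 = 0 | 0 | 0 | ∅
  t4 = (0 + 0)\{b} | 0 | ∅
  t5 = 0 | ∅
Run σ = ⟨ba⟩ on P: start {s0}
  after b @ step 1: {s1}
  after a @ step 2: {s2, s3}
  — P admits the full trace.
Run σ = ⟨ba⟩ on Q: start {t0}
  after b @ step 1: {t3}
  after a @ step 2: no successor for Q

ba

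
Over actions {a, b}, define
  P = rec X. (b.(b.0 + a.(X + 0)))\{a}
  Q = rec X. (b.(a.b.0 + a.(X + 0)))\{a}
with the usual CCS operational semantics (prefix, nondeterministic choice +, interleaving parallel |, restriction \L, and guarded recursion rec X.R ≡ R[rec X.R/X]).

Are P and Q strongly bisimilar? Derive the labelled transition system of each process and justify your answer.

not bisimilar

P's transition system — 3 states:
  s0 = rec X. (b.(b.0 + a.(X + 0)))\{a} | --b--▸ s1
  s1 = (b.0 + a.((rec X. (b.(b.0 + a.(X + 0)))\{a}) + 0))\{a} | --b--▸ s2
  s2 = 0\{a} | ·
Q's transition system — 2 states:
  t0 = rec X. (b.(a.b.0 + a.(X + 0)))\{a} | --b--▸ t1
  t1 = (a.b.0 + a.((rec X. (b.(a.b.0 + a.(X + 0)))\{a}) + 0))\{a} | ·
Bisimilarity quotient blocks:
  B0 = {s0}
  B1 = {s1, t0}
  B2 = {s2, t1}
s0 ∈ B0, t0 ∈ B1 → different blocks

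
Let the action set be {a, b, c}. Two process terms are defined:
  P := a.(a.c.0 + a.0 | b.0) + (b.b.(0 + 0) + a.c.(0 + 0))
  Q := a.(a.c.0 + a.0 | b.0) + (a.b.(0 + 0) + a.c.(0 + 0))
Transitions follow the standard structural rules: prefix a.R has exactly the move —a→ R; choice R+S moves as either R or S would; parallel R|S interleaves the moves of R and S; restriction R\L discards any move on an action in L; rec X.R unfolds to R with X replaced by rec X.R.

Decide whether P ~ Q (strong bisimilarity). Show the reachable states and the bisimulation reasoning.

LTS(P): 10 reachable states
  s0 = a.(a.c.0 + a.0 | b.0) + (b.b.(0 + 0) + a.c.(0 + 0)) :: ··a··> s1, ··a··> s2, ··b··> s3
  s1 = a.c.0 + a.0 | b.0 :: ··a··> s4, ··a··> s5, ··b··> s6
  s2 = c.(0 + 0) :: ··c··> s7
  s3 = b.(0 + 0) :: ··b··> s7
  s4 = 0 | b.0 :: ··b··> s8
  s5 = c.0 :: ··c··> s9
  s6 = a.0 | 0 :: ··a··> s8
  s7 = 0 + 0 :: ∅
  s8 = 0 | 0 :: ∅
  s9 = 0 :: ∅
LTS(Q): 10 reachable states
  t0 = a.(a.c.0 + a.0 | b.0) + (a.b.(0 + 0) + a.c.(0 + 0)) :: ··a··> t1, ··a··> t2, ··a··> t3
  t1 = a.c.0 + a.0 | b.0 :: ··a··> t4, ··a··> t5, ··b··> t6
  t2 = b.(0 + 0) :: ··b··> t7
  t3 = c.(0 + 0) :: ··c··> t7
  t4 = 0 | b.0 :: ··b··> t8
  t5 = c.0 :: ··c··> t9
  t6 = a.0 | 0 :: ··a··> t8
  t7 = 0 + 0 :: ∅
  t8 = 0 | 0 :: ∅
  t9 = 0 :: ∅
Coarsest stable partition (strong bisimilarity classes):
  B0 = {s0}
  B1 = {s2, s5, t3, t5}
  B2 = {s7, s8, s9, t7, t8, t9}
  B3 = {s3, s4, t2, t4}
  B4 = {s1, t1}
  B5 = {s6, t6}
  B6 = {t0}
s0 ∈ B0, t0 ∈ B6 → different blocks

NO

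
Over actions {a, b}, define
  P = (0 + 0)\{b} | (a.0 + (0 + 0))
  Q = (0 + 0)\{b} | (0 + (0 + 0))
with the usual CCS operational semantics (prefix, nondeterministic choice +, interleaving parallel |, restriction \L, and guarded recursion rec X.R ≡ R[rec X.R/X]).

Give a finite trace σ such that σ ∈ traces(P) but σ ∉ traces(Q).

a

LTS(P): 2 reachable states
  s0 = (0 + 0)\{b} | (a.0 + (0 + 0)) :: ··a··> s1
  s1 = (0 + 0)\{b} | 0 :: (no moves)
LTS(Q): 1 reachable states
  t0 = (0 + 0)\{b} | (0 + (0 + 0)) :: (no moves)
Trace ⟨a⟩ through P, begin at {s0}:
  after a @ step 1: {s1}
  ✓ P
Trace ⟨a⟩ through Q, begin at {t0}:
  after a @ step 1: ∅  — Q cannot continue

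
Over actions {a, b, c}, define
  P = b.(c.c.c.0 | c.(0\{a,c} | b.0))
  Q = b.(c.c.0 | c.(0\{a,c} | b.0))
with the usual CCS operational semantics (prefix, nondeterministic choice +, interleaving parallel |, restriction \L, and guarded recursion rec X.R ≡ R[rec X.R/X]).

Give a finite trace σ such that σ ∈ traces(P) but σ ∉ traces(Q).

LTS(P): 13 reachable states
  s0 = b.(c.c.c.0 | c.(0\{a,c} | b.0)) → ··b··> s1
  s1 = c.c.c.0 | c.(0\{a,c} | b.0) → ··c··> s2, ··c··> s3
  s2 = c.c.0 | c.(0\{a,c} | b.0) → ··c··> s4, ··c··> s5
  s3 = c.c.c.0 | (0\{a,c} | b.0) → ··b··> s6, ··c··> s5
  s4 = c.0 | c.(0\{a,c} | b.0) → ··c··> s7, ··c··> s8
  s5 = c.c.0 | (0\{a,c} | b.0) → ··b··> s9, ··c··> s8
  s6 = c.c.c.0 | (0\{a,c} | 0) → ··c··> s9
  s7 = 0 | c.(0\{a,c} | b.0) → ··c··> s10
  s8 = c.0 | (0\{a,c} | b.0) → ··b··> s11, ··c··> s10
  s9 = c.c.0 | (0\{a,c} | 0) → ··c··> s11
  s10 = 0 | (0\{a,c} | b.0) → ··b··> s12
  s11 = c.0 | (0\{a,c} | 0) → ··c··> s12
  s12 = 0 | (0\{a,c} | 0) → (no moves)
LTS(Q): 10 reachable states
  t0 = b.(c.c.0 | c.(0\{a,c} | b.0)) → ··b··> t1
  t1 = c.c.0 | c.(0\{a,c} | b.0) → ··c··> t2, ··c··> t3
  t2 = c.0 | c.(0\{a,c} | b.0) → ··c··> t4, ··c··> t5
  t3 = c.c.0 | (0\{a,c} | b.0) → ··b··> t6, ··c··> t5
  t4 = 0 | c.(0\{a,c} | b.0) → ··c··> t7
  t5 = c.0 | (0\{a,c} | b.0) → ··b··> t8, ··c··> t7
  t6 = c.c.0 | (0\{a,c} | 0) → ··c··> t8
  t7 = 0 | (0\{a,c} | b.0) → ··b··> t9
  t8 = c.0 | (0\{a,c} | 0) → ··c··> t9
  t9 = 0 | (0\{a,c} | 0) → (no moves)
Trace ⟨bcccc⟩ through P, begin at {s0}:
  [1] b ⇒ {s1}
  [2] c ⇒ {s2, s3}
  [3] c ⇒ {s4, s5}
  [4] c ⇒ {s7, s8}
  [5] c ⇒ {s10}
  — P admits the full trace.
Trace ⟨bcccc⟩ through Q, begin at {t0}:
  [1] b ⇒ {t1}
  [2] c ⇒ {t2, t3}
  [3] c ⇒ {t4, t5}
  [4] c ⇒ {t7}
  [5] c ⇒ ∅ (Q stuck)

bcccc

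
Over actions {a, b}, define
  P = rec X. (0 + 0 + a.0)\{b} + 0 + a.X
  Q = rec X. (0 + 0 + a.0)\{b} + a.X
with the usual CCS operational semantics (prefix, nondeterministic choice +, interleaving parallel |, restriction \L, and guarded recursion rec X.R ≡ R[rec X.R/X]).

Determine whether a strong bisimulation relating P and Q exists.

P's transition system — 2 states:
  m0 = rec X. (0 + 0 + a.0)\{b} + 0 + a.X ⊢ --a--▸ m0, --a--▸ m1
  m1 = 0\{b} ⊢ ·
Q's transition system — 2 states:
  n0 = rec X. (0 + 0 + a.0)\{b} + a.X ⊢ --a--▸ n0, --a--▸ n1
  n1 = 0\{b} ⊢ ·
Bisimilarity quotient blocks:
  B0 = {m0, n0}
  B1 = {m1, n1}
m0 ∈ B0, n0 ∈ B0 → same block

P ~ Q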